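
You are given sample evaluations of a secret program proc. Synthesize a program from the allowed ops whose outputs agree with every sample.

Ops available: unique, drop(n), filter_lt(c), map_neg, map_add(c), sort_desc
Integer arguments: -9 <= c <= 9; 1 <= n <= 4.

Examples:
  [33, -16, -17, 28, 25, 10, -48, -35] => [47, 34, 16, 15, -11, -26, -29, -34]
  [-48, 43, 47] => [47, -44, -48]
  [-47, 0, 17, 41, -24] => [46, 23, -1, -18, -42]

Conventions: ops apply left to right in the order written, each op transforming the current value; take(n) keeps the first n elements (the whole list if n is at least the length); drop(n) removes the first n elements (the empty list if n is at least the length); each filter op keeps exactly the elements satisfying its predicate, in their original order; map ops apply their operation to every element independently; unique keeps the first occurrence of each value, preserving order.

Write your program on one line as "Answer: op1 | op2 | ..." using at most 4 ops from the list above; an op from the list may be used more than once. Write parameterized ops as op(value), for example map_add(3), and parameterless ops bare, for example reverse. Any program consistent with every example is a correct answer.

map_neg | map_add(3) | sort_desc | map_add(-4)

Check, running the answer program on each example:
  [33, -16, -17, 28, 25, 10, -48, -35] -> [-33, 16, 17, -28, -25, -10, 48, 35] -> [-30, 19, 20, -25, -22, -7, 51, 38] -> [51, 38, 20, 19, -7, -22, -25, -30] -> [47, 34, 16, 15, -11, -26, -29, -34]
  [-48, 43, 47] -> [48, -43, -47] -> [51, -40, -44] -> [51, -40, -44] -> [47, -44, -48]
  [-47, 0, 17, 41, -24] -> [47, 0, -17, -41, 24] -> [50, 3, -14, -38, 27] -> [50, 27, 3, -14, -38] -> [46, 23, -1, -18, -42]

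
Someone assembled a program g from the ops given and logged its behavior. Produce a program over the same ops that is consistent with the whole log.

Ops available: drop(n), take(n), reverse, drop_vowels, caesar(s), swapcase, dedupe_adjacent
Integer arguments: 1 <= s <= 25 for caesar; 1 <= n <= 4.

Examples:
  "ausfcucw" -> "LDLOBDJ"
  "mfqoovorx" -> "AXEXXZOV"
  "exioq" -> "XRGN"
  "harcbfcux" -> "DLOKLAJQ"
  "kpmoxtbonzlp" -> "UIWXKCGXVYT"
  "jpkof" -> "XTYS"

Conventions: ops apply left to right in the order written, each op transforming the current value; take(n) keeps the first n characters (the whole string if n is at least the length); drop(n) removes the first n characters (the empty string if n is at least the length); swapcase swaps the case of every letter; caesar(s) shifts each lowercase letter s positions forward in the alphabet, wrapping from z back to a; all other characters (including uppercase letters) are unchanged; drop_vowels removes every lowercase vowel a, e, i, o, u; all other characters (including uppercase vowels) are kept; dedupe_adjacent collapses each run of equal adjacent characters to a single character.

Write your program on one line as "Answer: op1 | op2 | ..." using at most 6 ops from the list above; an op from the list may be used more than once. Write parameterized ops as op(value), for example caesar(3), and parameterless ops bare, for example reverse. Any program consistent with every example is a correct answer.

reverse | caesar(4) | drop(1) | caesar(5) | swapcase

Check, running the answer program on each example:
  "ausfcucw" -> "wcucfsua" -> "agygjwye" -> "gygjwye" -> "ldlobdj" -> "LDLOBDJ"
  "mfqoovorx" -> "xrovooqfm" -> "bvszssujq" -> "vszssujq" -> "axexxzov" -> "AXEXXZOV"
  "exioq" -> "qoixe" -> "usmbi" -> "smbi" -> "xrgn" -> "XRGN"
  "harcbfcux" -> "xucfbcrah" -> "bygjfgvel" -> "ygjfgvel" -> "dloklajq" -> "DLOKLAJQ"
  "kpmoxtbonzlp" -> "plznobtxompk" -> "tpdrsfxbsqto" -> "pdrsfxbsqto" -> "uiwxkcgxvyt" -> "UIWXKCGXVYT"
  "jpkof" -> "fokpj" -> "jsotn" -> "sotn" -> "xtys" -> "XTYS"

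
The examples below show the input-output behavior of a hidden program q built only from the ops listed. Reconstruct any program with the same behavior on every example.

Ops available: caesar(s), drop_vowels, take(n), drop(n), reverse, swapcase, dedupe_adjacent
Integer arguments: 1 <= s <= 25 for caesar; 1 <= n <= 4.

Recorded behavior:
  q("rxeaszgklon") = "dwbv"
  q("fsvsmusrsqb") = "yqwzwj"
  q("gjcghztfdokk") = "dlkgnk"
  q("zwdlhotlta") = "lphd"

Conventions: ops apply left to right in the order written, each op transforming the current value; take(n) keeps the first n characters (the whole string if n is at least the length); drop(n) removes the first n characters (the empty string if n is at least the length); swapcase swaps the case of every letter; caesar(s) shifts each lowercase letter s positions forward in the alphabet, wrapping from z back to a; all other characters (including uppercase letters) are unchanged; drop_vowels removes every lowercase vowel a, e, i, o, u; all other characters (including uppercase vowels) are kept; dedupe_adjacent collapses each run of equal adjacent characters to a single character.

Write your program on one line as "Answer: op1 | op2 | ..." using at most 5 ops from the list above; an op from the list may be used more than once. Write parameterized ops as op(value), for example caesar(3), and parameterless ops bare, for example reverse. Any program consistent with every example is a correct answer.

reverse | caesar(4) | drop_vowels | drop(2) | drop(2)

Check, running the answer program on each example:
  "rxeaszgklon" -> "nolkgzsaexr" -> "rspokdweibv" -> "rspkdwbv" -> "pkdwbv" -> "dwbv"
  "fsvsmusrsqb" -> "bqsrsumsvsf" -> "fuwvwyqwzwj" -> "fwvwyqwzwj" -> "vwyqwzwj" -> "yqwzwj"
  "gjcghztfdokk" -> "kkodftzhgcjg" -> "ooshjxdlkgnk" -> "shjxdlkgnk" -> "jxdlkgnk" -> "dlkgnk"
  "zwdlhotlta" -> "atltohldwz" -> "expxslphad" -> "xpxslphd" -> "xslphd" -> "lphd"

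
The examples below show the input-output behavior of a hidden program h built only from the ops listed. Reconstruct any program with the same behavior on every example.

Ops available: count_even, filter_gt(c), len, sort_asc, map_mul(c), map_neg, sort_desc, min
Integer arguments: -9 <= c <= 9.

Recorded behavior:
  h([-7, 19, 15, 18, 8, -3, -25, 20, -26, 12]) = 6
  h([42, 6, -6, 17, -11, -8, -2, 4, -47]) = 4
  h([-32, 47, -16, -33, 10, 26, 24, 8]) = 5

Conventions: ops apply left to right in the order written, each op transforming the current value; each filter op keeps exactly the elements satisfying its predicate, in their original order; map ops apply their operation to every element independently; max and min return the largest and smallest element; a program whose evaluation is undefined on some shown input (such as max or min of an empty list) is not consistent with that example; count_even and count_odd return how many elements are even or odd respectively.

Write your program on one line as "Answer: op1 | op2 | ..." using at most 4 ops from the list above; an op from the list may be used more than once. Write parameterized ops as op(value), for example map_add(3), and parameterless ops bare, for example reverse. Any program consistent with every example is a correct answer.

sort_desc | sort_asc | filter_gt(2) | len

Check, running the answer program on each example:
  [-7, 19, 15, 18, 8, -3, -25, 20, -26, 12] -> [20, 19, 18, 15, 12, 8, -3, -7, -25, -26] -> [-26, -25, -7, -3, 8, 12, 15, 18, 19, 20] -> [8, 12, 15, 18, 19, 20] -> 6
  [42, 6, -6, 17, -11, -8, -2, 4, -47] -> [42, 17, 6, 4, -2, -6, -8, -11, -47] -> [-47, -11, -8, -6, -2, 4, 6, 17, 42] -> [4, 6, 17, 42] -> 4
  [-32, 47, -16, -33, 10, 26, 24, 8] -> [47, 26, 24, 10, 8, -16, -32, -33] -> [-33, -32, -16, 8, 10, 24, 26, 47] -> [8, 10, 24, 26, 47] -> 5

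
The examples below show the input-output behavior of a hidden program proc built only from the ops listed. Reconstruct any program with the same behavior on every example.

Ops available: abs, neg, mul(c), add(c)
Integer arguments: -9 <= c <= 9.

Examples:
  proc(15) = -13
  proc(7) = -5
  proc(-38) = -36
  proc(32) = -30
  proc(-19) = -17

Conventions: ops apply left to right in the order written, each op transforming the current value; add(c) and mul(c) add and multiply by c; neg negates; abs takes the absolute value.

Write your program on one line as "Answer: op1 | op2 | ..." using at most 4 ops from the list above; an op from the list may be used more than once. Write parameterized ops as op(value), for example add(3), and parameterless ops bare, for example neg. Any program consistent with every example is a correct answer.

abs | add(-2) | neg

Check, running the answer program on each example:
  15 -> 15 -> 13 -> -13
  7 -> 7 -> 5 -> -5
  -38 -> 38 -> 36 -> -36
  32 -> 32 -> 30 -> -30
  -19 -> 19 -> 17 -> -17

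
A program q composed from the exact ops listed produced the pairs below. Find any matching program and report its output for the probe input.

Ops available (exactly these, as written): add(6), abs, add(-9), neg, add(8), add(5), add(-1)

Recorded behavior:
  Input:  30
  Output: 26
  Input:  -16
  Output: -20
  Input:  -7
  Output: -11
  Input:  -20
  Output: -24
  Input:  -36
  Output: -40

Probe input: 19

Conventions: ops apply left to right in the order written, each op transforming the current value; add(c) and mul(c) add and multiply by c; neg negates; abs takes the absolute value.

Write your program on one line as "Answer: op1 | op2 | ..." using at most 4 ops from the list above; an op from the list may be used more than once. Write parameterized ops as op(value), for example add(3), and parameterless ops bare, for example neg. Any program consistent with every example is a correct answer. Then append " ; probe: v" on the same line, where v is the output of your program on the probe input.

add(-1) | add(-9) | add(6) ; probe: 15

Check, running the answer program on each example:
  30 -> 29 -> 20 -> 26
  -16 -> -17 -> -26 -> -20
  -7 -> -8 -> -17 -> -11
  -20 -> -21 -> -30 -> -24
  -36 -> -37 -> -46 -> -40
  probe: 19 -> 18 -> 9 -> 15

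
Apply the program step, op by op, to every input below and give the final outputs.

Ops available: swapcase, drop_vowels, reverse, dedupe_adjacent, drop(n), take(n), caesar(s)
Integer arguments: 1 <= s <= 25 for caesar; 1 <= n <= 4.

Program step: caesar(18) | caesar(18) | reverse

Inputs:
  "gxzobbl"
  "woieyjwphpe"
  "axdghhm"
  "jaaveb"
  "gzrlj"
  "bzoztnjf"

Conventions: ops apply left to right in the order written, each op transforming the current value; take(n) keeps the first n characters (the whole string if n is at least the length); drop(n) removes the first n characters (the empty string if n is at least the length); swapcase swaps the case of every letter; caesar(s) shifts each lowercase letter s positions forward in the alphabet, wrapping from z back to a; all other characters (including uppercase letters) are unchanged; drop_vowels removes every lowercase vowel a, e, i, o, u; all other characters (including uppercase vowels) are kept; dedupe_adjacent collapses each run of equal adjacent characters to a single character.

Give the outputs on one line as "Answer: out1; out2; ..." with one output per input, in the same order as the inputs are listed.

"vllyjhq"; "ozrzgtiosyg"; "wrrqnhk"; "lofkkt"; "tvbjq"; "ptxdjyjl"

Execution, op by op:
  "gxzobbl" -> "yprgttd" -> "qhjyllv" -> "vllyjhq"
  "woieyjwphpe" -> "ogawqbohzhw" -> "gysoitgzrzo" -> "ozrzgtiosyg"
  "axdghhm" -> "spvyzze" -> "khnqrrw" -> "wrrqnhk"
  "jaaveb" -> "bssnwt" -> "tkkfol" -> "lofkkt"
  "gzrlj" -> "yrjdb" -> "qjbvt" -> "tvbjq"
  "bzoztnjf" -> "trgrlfbx" -> "ljyjdxtp" -> "ptxdjyjl"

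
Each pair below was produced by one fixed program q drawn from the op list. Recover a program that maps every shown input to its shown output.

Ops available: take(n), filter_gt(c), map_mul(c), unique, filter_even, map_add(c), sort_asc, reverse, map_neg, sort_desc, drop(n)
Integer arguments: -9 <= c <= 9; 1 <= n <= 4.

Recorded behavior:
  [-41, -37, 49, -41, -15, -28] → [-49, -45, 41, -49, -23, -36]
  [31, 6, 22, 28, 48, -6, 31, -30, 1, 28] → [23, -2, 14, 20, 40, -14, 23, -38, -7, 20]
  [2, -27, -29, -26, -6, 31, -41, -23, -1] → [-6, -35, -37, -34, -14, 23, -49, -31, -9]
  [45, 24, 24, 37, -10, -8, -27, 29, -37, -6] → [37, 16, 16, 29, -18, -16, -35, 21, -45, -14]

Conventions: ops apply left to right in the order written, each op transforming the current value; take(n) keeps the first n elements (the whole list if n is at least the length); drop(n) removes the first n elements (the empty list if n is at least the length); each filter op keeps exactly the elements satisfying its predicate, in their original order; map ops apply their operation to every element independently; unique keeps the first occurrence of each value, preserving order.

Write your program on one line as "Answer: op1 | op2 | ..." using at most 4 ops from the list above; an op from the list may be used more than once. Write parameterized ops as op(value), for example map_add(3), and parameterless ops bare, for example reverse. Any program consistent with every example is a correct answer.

map_neg | map_add(8) | map_neg

Check, running the answer program on each example:
  [-41, -37, 49, -41, -15, -28] -> [41, 37, -49, 41, 15, 28] -> [49, 45, -41, 49, 23, 36] -> [-49, -45, 41, -49, -23, -36]
  [31, 6, 22, 28, 48, -6, 31, -30, 1, 28] -> [-31, -6, -22, -28, -48, 6, -31, 30, -1, -28] -> [-23, 2, -14, -20, -40, 14, -23, 38, 7, -20] -> [23, -2, 14, 20, 40, -14, 23, -38, -7, 20]
  [2, -27, -29, -26, -6, 31, -41, -23, -1] -> [-2, 27, 29, 26, 6, -31, 41, 23, 1] -> [6, 35, 37, 34, 14, -23, 49, 31, 9] -> [-6, -35, -37, -34, -14, 23, -49, -31, -9]
  [45, 24, 24, 37, -10, -8, -27, 29, -37, -6] -> [-45, -24, -24, -37, 10, 8, 27, -29, 37, 6] -> [-37, -16, -16, -29, 18, 16, 35, -21, 45, 14] -> [37, 16, 16, 29, -18, -16, -35, 21, -45, -14]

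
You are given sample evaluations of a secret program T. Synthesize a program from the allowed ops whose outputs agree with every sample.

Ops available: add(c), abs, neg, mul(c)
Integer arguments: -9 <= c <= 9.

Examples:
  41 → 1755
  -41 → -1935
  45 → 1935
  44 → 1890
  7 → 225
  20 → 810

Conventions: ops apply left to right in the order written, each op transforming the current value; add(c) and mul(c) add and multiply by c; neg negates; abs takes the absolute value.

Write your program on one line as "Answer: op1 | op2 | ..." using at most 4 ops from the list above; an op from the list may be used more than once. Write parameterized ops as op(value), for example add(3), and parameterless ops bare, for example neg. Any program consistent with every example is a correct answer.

add(-2) | mul(9) | mul(5)

Check, running the answer program on each example:
  41 -> 39 -> 351 -> 1755
  -41 -> -43 -> -387 -> -1935
  45 -> 43 -> 387 -> 1935
  44 -> 42 -> 378 -> 1890
  7 -> 5 -> 45 -> 225
  20 -> 18 -> 162 -> 810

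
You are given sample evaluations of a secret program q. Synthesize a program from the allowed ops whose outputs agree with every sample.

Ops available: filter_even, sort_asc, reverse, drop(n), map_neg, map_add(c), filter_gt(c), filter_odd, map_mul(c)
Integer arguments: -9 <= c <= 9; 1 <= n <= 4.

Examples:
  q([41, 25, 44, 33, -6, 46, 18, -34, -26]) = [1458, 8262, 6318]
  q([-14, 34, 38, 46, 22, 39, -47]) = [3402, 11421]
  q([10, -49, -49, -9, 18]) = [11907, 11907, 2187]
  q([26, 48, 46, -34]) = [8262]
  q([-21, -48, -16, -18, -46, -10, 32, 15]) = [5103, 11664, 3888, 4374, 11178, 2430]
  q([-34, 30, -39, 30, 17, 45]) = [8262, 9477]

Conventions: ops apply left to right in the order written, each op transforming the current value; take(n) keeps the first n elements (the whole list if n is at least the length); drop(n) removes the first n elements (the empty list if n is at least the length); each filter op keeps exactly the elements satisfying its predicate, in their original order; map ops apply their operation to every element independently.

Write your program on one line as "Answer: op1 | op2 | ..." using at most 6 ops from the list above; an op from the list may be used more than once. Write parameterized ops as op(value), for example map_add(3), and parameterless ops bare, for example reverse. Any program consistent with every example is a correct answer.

map_mul(-9) | filter_gt(9) | map_mul(-9) | map_mul(3) | map_neg

Check, running the answer program on each example:
  [41, 25, 44, 33, -6, 46, 18, -34, -26] -> [-369, -225, -396, -297, 54, -414, -162, 306, 234] -> [54, 306, 234] -> [-486, -2754, -2106] -> [-1458, -8262, -6318] -> [1458, 8262, 6318]
  [-14, 34, 38, 46, 22, 39, -47] -> [126, -306, -342, -414, -198, -351, 423] -> [126, 423] -> [-1134, -3807] -> [-3402, -11421] -> [3402, 11421]
  [10, -49, -49, -9, 18] -> [-90, 441, 441, 81, -162] -> [441, 441, 81] -> [-3969, -3969, -729] -> [-11907, -11907, -2187] -> [11907, 11907, 2187]
  [26, 48, 46, -34] -> [-234, -432, -414, 306] -> [306] -> [-2754] -> [-8262] -> [8262]
  [-21, -48, -16, -18, -46, -10, 32, 15] -> [189, 432, 144, 162, 414, 90, -288, -135] -> [189, 432, 144, 162, 414, 90] -> [-1701, -3888, -1296, -1458, -3726, -810] -> [-5103, -11664, -3888, -4374, -11178, -2430] -> [5103, 11664, 3888, 4374, 11178, 2430]
  [-34, 30, -39, 30, 17, 45] -> [306, -270, 351, -270, -153, -405] -> [306, 351] -> [-2754, -3159] -> [-8262, -9477] -> [8262, 9477]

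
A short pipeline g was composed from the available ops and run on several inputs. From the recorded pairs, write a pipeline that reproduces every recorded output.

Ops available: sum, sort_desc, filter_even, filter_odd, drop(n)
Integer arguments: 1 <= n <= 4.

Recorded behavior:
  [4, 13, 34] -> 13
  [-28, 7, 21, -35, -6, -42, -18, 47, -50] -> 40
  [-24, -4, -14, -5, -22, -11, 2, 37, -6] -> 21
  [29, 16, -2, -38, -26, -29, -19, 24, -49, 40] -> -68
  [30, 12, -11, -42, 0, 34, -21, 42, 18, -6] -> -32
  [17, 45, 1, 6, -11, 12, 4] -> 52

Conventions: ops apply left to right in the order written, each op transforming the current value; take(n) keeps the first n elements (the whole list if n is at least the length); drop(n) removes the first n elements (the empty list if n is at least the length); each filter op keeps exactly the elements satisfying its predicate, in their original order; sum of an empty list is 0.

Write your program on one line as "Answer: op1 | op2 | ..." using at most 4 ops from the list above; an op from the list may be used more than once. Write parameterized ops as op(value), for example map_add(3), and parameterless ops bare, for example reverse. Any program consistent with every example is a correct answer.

filter_odd | sort_desc | sum

Check, running the answer program on each example:
  [4, 13, 34] -> [13] -> [13] -> 13
  [-28, 7, 21, -35, -6, -42, -18, 47, -50] -> [7, 21, -35, 47] -> [47, 21, 7, -35] -> 40
  [-24, -4, -14, -5, -22, -11, 2, 37, -6] -> [-5, -11, 37] -> [37, -5, -11] -> 21
  [29, 16, -2, -38, -26, -29, -19, 24, -49, 40] -> [29, -29, -19, -49] -> [29, -19, -29, -49] -> -68
  [30, 12, -11, -42, 0, 34, -21, 42, 18, -6] -> [-11, -21] -> [-11, -21] -> -32
  [17, 45, 1, 6, -11, 12, 4] -> [17, 45, 1, -11] -> [45, 17, 1, -11] -> 52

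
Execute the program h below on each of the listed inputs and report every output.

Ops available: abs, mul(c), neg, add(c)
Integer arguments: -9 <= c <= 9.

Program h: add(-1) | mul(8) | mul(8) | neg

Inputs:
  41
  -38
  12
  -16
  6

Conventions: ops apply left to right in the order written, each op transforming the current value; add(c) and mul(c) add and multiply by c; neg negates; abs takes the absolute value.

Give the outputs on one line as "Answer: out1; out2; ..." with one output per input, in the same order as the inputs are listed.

-2560; 2496; -704; 1088; -320

Execution, op by op:
  41 -> 40 -> 320 -> 2560 -> -2560
  -38 -> -39 -> -312 -> -2496 -> 2496
  12 -> 11 -> 88 -> 704 -> -704
  -16 -> -17 -> -136 -> -1088 -> 1088
  6 -> 5 -> 40 -> 320 -> -320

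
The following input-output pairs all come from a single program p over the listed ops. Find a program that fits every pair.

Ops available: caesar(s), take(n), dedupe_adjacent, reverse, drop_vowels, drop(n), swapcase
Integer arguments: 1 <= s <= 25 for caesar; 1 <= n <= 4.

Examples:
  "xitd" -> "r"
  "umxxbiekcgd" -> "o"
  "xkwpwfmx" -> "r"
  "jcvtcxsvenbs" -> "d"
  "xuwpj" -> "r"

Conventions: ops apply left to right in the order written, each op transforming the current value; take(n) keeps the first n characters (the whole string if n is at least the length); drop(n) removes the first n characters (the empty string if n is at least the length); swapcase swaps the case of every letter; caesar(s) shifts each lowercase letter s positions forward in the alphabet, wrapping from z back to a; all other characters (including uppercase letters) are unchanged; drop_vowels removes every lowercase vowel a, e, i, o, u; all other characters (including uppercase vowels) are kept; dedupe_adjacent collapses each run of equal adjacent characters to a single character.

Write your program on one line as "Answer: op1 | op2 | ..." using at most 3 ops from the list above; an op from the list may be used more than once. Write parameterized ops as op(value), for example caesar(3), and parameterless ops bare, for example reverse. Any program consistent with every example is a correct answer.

take(1) | caesar(11) | caesar(9)

Check, running the answer program on each example:
  "xitd" -> "x" -> "i" -> "r"
  "umxxbiekcgd" -> "u" -> "f" -> "o"
  "xkwpwfmx" -> "x" -> "i" -> "r"
  "jcvtcxsvenbs" -> "j" -> "u" -> "d"
  "xuwpj" -> "x" -> "i" -> "r"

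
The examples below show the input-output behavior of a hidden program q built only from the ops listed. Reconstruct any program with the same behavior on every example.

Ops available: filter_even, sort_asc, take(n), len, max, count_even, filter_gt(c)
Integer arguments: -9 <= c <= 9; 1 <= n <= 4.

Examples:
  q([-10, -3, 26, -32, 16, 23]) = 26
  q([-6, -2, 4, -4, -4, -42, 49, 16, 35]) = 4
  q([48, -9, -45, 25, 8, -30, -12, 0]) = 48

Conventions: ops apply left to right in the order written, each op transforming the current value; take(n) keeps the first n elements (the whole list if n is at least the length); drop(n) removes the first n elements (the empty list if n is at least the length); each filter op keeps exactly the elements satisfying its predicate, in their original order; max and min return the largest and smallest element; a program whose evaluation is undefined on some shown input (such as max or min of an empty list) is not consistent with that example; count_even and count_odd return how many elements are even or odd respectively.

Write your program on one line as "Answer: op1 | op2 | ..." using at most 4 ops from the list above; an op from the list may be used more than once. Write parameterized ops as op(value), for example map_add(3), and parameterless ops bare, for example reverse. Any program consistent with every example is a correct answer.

take(4) | sort_asc | max

Check, running the answer program on each example:
  [-10, -3, 26, -32, 16, 23] -> [-10, -3, 26, -32] -> [-32, -10, -3, 26] -> 26
  [-6, -2, 4, -4, -4, -42, 49, 16, 35] -> [-6, -2, 4, -4] -> [-6, -4, -2, 4] -> 4
  [48, -9, -45, 25, 8, -30, -12, 0] -> [48, -9, -45, 25] -> [-45, -9, 25, 48] -> 48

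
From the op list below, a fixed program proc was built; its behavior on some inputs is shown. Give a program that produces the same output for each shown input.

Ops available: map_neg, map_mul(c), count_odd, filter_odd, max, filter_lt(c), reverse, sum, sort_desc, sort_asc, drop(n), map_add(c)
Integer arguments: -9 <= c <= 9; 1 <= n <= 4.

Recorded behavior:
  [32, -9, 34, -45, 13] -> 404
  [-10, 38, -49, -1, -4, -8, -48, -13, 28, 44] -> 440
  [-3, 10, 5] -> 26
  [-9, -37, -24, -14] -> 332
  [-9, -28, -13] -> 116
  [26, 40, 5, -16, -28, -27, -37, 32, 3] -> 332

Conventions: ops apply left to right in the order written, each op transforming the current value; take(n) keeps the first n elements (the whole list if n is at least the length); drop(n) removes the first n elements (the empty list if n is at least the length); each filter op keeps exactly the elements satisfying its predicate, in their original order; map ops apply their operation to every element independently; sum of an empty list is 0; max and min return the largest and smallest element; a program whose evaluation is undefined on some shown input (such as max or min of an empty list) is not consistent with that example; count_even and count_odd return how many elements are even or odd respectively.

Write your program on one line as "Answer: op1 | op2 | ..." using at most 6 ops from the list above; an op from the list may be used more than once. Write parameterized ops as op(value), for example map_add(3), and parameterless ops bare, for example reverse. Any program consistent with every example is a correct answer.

filter_odd | map_mul(-3) | map_mul(3) | map_add(-1) | max

Check, running the answer program on each example:
  [32, -9, 34, -45, 13] -> [-9, -45, 13] -> [27, 135, -39] -> [81, 405, -117] -> [80, 404, -118] -> 404
  [-10, 38, -49, -1, -4, -8, -48, -13, 28, 44] -> [-49, -1, -13] -> [147, 3, 39] -> [441, 9, 117] -> [440, 8, 116] -> 440
  [-3, 10, 5] -> [-3, 5] -> [9, -15] -> [27, -45] -> [26, -46] -> 26
  [-9, -37, -24, -14] -> [-9, -37] -> [27, 111] -> [81, 333] -> [80, 332] -> 332
  [-9, -28, -13] -> [-9, -13] -> [27, 39] -> [81, 117] -> [80, 116] -> 116
  [26, 40, 5, -16, -28, -27, -37, 32, 3] -> [5, -27, -37, 3] -> [-15, 81, 111, -9] -> [-45, 243, 333, -27] -> [-46, 242, 332, -28] -> 332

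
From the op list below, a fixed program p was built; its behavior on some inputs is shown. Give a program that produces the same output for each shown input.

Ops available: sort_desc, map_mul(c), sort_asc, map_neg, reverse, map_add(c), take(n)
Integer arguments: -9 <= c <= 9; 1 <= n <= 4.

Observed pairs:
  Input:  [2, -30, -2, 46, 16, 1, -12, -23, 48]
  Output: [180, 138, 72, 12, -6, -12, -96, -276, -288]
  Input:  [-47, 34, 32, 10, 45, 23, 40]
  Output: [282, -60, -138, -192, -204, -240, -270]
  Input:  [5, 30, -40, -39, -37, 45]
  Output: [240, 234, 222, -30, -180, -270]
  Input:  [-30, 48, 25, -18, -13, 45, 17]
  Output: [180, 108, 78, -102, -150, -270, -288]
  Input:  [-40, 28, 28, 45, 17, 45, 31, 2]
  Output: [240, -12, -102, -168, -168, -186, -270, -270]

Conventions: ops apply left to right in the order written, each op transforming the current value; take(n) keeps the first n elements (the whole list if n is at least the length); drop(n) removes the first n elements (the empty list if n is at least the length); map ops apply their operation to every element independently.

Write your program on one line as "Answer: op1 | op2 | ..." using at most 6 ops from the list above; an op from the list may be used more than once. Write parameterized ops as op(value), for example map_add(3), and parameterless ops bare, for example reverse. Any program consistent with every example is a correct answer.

sort_desc | reverse | map_mul(-1) | map_mul(-6) | map_neg

Check, running the answer program on each example:
  [2, -30, -2, 46, 16, 1, -12, -23, 48] -> [48, 46, 16, 2, 1, -2, -12, -23, -30] -> [-30, -23, -12, -2, 1, 2, 16, 46, 48] -> [30, 23, 12, 2, -1, -2, -16, -46, -48] -> [-180, -138, -72, -12, 6, 12, 96, 276, 288] -> [180, 138, 72, 12, -6, -12, -96, -276, -288]
  [-47, 34, 32, 10, 45, 23, 40] -> [45, 40, 34, 32, 23, 10, -47] -> [-47, 10, 23, 32, 34, 40, 45] -> [47, -10, -23, -32, -34, -40, -45] -> [-282, 60, 138, 192, 204, 240, 270] -> [282, -60, -138, -192, -204, -240, -270]
  [5, 30, -40, -39, -37, 45] -> [45, 30, 5, -37, -39, -40] -> [-40, -39, -37, 5, 30, 45] -> [40, 39, 37, -5, -30, -45] -> [-240, -234, -222, 30, 180, 270] -> [240, 234, 222, -30, -180, -270]
  [-30, 48, 25, -18, -13, 45, 17] -> [48, 45, 25, 17, -13, -18, -30] -> [-30, -18, -13, 17, 25, 45, 48] -> [30, 18, 13, -17, -25, -45, -48] -> [-180, -108, -78, 102, 150, 270, 288] -> [180, 108, 78, -102, -150, -270, -288]
  [-40, 28, 28, 45, 17, 45, 31, 2] -> [45, 45, 31, 28, 28, 17, 2, -40] -> [-40, 2, 17, 28, 28, 31, 45, 45] -> [40, -2, -17, -28, -28, -31, -45, -45] -> [-240, 12, 102, 168, 168, 186, 270, 270] -> [240, -12, -102, -168, -168, -186, -270, -270]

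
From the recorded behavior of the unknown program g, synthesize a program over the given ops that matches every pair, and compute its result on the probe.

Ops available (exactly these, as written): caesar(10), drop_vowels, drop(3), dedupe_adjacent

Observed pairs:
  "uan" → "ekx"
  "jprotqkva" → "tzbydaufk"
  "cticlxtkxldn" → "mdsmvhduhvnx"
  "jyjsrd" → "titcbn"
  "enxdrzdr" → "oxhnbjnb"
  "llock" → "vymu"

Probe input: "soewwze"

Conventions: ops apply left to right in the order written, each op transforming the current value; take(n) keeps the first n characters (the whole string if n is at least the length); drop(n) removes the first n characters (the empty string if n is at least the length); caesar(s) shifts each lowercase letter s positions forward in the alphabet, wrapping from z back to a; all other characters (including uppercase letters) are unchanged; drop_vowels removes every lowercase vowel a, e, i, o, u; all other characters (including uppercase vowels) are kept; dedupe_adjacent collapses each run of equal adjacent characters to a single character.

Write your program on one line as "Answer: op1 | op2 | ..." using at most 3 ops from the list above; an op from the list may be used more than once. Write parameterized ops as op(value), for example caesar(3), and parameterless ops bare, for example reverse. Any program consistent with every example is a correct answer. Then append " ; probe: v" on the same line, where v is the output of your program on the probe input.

dedupe_adjacent | caesar(10) ; probe: "cyogjo"

Check, running the answer program on each example:
  "uan" -> "uan" -> "ekx"
  "jprotqkva" -> "jprotqkva" -> "tzbydaufk"
  "cticlxtkxldn" -> "cticlxtkxldn" -> "mdsmvhduhvnx"
  "jyjsrd" -> "jyjsrd" -> "titcbn"
  "enxdrzdr" -> "enxdrzdr" -> "oxhnbjnb"
  "llock" -> "lock" -> "vymu"
  probe: "soewwze" -> "soewze" -> "cyogjo"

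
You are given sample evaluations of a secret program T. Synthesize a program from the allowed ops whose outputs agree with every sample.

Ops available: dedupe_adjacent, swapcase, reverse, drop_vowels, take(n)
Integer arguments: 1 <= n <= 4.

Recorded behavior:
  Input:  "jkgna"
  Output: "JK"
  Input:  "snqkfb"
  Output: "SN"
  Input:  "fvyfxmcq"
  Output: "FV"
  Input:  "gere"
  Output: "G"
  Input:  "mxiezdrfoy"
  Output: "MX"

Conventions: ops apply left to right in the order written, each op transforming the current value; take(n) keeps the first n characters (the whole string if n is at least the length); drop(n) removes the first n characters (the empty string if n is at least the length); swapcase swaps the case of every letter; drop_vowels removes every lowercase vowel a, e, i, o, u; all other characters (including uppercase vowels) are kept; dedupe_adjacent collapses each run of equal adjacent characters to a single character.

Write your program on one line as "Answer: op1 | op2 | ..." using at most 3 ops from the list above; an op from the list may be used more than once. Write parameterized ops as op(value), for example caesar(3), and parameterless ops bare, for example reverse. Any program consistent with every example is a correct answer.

take(2) | drop_vowels | swapcase

Check, running the answer program on each example:
  "jkgna" -> "jk" -> "jk" -> "JK"
  "snqkfb" -> "sn" -> "sn" -> "SN"
  "fvyfxmcq" -> "fv" -> "fv" -> "FV"
  "gere" -> "ge" -> "g" -> "G"
  "mxiezdrfoy" -> "mx" -> "mx" -> "MX"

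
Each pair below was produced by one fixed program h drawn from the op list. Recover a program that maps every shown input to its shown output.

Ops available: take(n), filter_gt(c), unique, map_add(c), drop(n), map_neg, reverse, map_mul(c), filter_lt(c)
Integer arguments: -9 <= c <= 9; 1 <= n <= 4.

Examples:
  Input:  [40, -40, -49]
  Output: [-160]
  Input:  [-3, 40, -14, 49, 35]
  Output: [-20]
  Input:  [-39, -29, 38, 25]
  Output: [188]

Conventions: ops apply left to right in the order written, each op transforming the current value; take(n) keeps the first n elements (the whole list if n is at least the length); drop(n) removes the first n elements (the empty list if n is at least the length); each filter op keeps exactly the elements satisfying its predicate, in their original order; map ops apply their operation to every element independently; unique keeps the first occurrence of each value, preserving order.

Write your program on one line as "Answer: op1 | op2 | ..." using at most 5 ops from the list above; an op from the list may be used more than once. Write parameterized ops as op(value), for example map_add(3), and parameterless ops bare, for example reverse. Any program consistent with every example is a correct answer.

map_add(9) | drop(2) | map_mul(2) | map_mul(2) | take(1)

Check, running the answer program on each example:
  [40, -40, -49] -> [49, -31, -40] -> [-40] -> [-80] -> [-160] -> [-160]
  [-3, 40, -14, 49, 35] -> [6, 49, -5, 58, 44] -> [-5, 58, 44] -> [-10, 116, 88] -> [-20, 232, 176] -> [-20]
  [-39, -29, 38, 25] -> [-30, -20, 47, 34] -> [47, 34] -> [94, 68] -> [188, 136] -> [188]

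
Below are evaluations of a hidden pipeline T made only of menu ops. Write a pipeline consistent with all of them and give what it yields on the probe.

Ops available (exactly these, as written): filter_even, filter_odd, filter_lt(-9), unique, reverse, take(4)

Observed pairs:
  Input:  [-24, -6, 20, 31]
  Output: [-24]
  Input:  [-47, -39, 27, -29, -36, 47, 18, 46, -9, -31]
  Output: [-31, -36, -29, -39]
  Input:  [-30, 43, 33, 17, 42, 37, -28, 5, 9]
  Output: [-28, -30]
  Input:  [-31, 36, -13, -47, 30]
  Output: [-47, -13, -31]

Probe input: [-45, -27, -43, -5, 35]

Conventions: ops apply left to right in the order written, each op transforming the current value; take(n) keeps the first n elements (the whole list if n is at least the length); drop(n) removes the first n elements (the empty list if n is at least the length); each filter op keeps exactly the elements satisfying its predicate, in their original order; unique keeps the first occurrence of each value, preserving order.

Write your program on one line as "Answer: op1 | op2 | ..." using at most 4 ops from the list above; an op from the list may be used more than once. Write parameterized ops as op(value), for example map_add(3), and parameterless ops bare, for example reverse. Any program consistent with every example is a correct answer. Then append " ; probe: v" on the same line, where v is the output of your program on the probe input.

filter_lt(-9) | reverse | take(4) ; probe: [-43, -27, -45]

Check, running the answer program on each example:
  [-24, -6, 20, 31] -> [-24] -> [-24] -> [-24]
  [-47, -39, 27, -29, -36, 47, 18, 46, -9, -31] -> [-47, -39, -29, -36, -31] -> [-31, -36, -29, -39, -47] -> [-31, -36, -29, -39]
  [-30, 43, 33, 17, 42, 37, -28, 5, 9] -> [-30, -28] -> [-28, -30] -> [-28, -30]
  [-31, 36, -13, -47, 30] -> [-31, -13, -47] -> [-47, -13, -31] -> [-47, -13, -31]
  probe: [-45, -27, -43, -5, 35] -> [-45, -27, -43] -> [-43, -27, -45] -> [-43, -27, -45]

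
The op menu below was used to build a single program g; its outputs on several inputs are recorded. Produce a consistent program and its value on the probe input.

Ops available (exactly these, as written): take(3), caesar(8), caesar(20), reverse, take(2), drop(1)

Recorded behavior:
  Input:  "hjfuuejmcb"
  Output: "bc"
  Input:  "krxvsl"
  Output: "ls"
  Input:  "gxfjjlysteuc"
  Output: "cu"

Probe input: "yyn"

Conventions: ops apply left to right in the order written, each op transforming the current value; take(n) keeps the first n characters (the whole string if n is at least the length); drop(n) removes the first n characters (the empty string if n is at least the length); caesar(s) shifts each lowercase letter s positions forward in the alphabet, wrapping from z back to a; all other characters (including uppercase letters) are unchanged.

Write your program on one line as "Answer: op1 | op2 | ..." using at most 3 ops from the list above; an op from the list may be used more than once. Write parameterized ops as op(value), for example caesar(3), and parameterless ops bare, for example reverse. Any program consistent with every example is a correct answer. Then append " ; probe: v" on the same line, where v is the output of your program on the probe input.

reverse | take(3) | take(2) ; probe: "ny"

Check, running the answer program on each example:
  "hjfuuejmcb" -> "bcmjeuufjh" -> "bcm" -> "bc"
  "krxvsl" -> "lsvxrk" -> "lsv" -> "ls"
  "gxfjjlysteuc" -> "cuetsyljjfxg" -> "cue" -> "cu"
  probe: "yyn" -> "nyy" -> "nyy" -> "ny"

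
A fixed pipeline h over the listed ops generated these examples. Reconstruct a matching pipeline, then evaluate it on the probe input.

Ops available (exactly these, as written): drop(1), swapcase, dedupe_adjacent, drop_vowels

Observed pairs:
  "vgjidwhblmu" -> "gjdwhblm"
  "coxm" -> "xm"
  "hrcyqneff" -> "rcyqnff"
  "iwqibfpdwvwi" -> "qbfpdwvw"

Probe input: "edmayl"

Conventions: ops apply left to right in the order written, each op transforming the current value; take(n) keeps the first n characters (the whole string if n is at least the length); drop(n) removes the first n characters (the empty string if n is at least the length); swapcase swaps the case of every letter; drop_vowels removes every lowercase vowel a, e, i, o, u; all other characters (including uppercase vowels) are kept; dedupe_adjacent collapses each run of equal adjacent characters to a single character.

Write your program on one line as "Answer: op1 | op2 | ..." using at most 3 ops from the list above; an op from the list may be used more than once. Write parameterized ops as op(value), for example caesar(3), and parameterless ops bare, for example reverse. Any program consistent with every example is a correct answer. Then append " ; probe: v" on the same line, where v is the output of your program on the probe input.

drop_vowels | drop(1) ; probe: "myl"

Check, running the answer program on each example:
  "vgjidwhblmu" -> "vgjdwhblm" -> "gjdwhblm"
  "coxm" -> "cxm" -> "xm"
  "hrcyqneff" -> "hrcyqnff" -> "rcyqnff"
  "iwqibfpdwvwi" -> "wqbfpdwvw" -> "qbfpdwvw"
  probe: "edmayl" -> "dmyl" -> "myl"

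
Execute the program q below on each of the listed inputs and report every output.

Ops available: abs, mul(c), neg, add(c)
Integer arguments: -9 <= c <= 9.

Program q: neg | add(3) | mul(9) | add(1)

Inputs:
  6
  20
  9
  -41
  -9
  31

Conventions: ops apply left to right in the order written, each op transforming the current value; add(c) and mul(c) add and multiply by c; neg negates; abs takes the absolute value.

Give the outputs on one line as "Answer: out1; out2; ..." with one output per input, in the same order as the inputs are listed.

-26; -152; -53; 397; 109; -251

Execution, op by op:
  6 -> -6 -> -3 -> -27 -> -26
  20 -> -20 -> -17 -> -153 -> -152
  9 -> -9 -> -6 -> -54 -> -53
  -41 -> 41 -> 44 -> 396 -> 397
  -9 -> 9 -> 12 -> 108 -> 109
  31 -> -31 -> -28 -> -252 -> -251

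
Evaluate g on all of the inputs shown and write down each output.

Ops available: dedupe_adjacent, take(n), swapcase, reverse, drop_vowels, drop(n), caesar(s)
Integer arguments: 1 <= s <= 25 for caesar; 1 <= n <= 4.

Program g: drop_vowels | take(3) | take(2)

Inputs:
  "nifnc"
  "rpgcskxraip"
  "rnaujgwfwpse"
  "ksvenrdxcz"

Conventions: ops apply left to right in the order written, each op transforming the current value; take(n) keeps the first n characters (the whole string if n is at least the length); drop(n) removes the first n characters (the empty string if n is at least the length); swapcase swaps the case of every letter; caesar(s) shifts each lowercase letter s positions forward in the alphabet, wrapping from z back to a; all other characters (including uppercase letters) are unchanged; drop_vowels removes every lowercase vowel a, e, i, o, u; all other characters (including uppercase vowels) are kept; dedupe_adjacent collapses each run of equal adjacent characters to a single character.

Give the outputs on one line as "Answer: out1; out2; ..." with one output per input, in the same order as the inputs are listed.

"nf"; "rp"; "rn"; "ks"

Execution, op by op:
  "nifnc" -> "nfnc" -> "nfn" -> "nf"
  "rpgcskxraip" -> "rpgcskxrp" -> "rpg" -> "rp"
  "rnaujgwfwpse" -> "rnjgwfwps" -> "rnj" -> "rn"
  "ksvenrdxcz" -> "ksvnrdxcz" -> "ksv" -> "ks"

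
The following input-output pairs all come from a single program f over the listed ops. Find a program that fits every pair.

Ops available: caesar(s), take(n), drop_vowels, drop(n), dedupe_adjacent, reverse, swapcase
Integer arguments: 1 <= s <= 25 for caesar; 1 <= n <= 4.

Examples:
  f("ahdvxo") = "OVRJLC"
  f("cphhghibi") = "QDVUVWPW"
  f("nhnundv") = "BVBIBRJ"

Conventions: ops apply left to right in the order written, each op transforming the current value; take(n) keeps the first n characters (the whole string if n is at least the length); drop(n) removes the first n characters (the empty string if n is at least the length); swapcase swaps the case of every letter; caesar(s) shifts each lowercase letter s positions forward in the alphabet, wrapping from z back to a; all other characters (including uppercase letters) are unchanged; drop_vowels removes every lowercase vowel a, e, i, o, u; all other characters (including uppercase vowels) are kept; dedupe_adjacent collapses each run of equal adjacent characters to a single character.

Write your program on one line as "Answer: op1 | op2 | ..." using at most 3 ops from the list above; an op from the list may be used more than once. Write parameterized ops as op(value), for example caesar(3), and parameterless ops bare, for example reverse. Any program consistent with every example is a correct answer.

caesar(14) | dedupe_adjacent | swapcase

Check, running the answer program on each example:
  "ahdvxo" -> "ovrjlc" -> "ovrjlc" -> "OVRJLC"
  "cphhghibi" -> "qdvvuvwpw" -> "qdvuvwpw" -> "QDVUVWPW"
  "nhnundv" -> "bvbibrj" -> "bvbibrj" -> "BVBIBRJ"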